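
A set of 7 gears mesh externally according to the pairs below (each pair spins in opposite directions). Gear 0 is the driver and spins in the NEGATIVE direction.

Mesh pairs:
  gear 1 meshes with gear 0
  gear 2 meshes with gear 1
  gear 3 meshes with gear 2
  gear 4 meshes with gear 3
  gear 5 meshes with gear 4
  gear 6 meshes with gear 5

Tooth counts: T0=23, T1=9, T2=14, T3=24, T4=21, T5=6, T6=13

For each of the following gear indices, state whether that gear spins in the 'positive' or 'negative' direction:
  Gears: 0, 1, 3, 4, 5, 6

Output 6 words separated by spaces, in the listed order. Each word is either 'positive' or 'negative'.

Gear 0 (driver): negative (depth 0)
  gear 1: meshes with gear 0 -> depth 1 -> positive (opposite of gear 0)
  gear 2: meshes with gear 1 -> depth 2 -> negative (opposite of gear 1)
  gear 3: meshes with gear 2 -> depth 3 -> positive (opposite of gear 2)
  gear 4: meshes with gear 3 -> depth 4 -> negative (opposite of gear 3)
  gear 5: meshes with gear 4 -> depth 5 -> positive (opposite of gear 4)
  gear 6: meshes with gear 5 -> depth 6 -> negative (opposite of gear 5)
Queried indices 0, 1, 3, 4, 5, 6 -> negative, positive, positive, negative, positive, negative

Answer: negative positive positive negative positive negative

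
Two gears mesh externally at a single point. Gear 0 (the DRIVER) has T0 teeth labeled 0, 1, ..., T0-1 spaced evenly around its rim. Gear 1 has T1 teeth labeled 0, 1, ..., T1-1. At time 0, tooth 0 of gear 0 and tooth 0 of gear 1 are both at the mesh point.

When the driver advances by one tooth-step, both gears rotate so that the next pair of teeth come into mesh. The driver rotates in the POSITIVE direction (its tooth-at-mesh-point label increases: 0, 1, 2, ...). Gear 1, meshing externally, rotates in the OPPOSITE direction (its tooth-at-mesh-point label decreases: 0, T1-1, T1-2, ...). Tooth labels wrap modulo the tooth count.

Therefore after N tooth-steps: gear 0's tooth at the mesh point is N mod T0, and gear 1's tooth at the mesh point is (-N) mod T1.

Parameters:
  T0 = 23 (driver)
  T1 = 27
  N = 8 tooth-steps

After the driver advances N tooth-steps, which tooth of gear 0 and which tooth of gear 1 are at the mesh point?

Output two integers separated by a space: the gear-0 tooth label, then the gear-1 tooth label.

Gear 0 (driver, T0=23): tooth at mesh = N mod T0
  8 = 0 * 23 + 8, so 8 mod 23 = 8
  gear 0 tooth = 8
Gear 1 (driven, T1=27): tooth at mesh = (-N) mod T1
  8 = 0 * 27 + 8, so 8 mod 27 = 8
  (-8) mod 27 = (-8) mod 27 = 27 - 8 = 19
Mesh after 8 steps: gear-0 tooth 8 meets gear-1 tooth 19

Answer: 8 19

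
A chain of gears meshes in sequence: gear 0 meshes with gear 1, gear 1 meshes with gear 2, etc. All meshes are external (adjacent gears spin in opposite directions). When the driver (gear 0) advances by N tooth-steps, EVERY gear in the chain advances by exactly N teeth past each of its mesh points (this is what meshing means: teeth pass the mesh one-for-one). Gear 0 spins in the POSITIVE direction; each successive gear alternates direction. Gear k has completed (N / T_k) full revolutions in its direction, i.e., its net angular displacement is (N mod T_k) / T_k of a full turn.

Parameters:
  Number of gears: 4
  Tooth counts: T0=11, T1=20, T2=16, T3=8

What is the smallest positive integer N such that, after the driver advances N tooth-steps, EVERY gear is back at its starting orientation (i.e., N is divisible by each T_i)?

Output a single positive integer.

Answer: 880

Derivation:
Gear k returns to start when N is a multiple of T_k.
All gears at start simultaneously when N is a common multiple of [11, 20, 16, 8]; the smallest such N is lcm(11, 20, 16, 8).
Start: lcm = T0 = 11
Fold in T1=20: gcd(11, 20) = 1; lcm(11, 20) = 11 * 20 / 1 = 220 / 1 = 220
Fold in T2=16: gcd(220, 16) = 4; lcm(220, 16) = 220 * 16 / 4 = 3520 / 4 = 880
Fold in T3=8: gcd(880, 8) = 8; lcm(880, 8) = 880 * 8 / 8 = 7040 / 8 = 880
Full cycle length = 880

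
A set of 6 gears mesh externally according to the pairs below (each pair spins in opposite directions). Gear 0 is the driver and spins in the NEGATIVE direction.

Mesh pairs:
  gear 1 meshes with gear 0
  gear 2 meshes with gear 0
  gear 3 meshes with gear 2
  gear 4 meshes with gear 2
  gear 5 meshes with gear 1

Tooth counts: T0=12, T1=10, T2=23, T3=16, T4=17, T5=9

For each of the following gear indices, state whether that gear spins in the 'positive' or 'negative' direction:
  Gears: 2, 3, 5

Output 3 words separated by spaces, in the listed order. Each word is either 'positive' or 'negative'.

Gear 0 (driver): negative (depth 0)
  gear 1: meshes with gear 0 -> depth 1 -> positive (opposite of gear 0)
  gear 2: meshes with gear 0 -> depth 1 -> positive (opposite of gear 0)
  gear 3: meshes with gear 2 -> depth 2 -> negative (opposite of gear 2)
  gear 4: meshes with gear 2 -> depth 2 -> negative (opposite of gear 2)
  gear 5: meshes with gear 1 -> depth 2 -> negative (opposite of gear 1)
Queried indices 2, 3, 5 -> positive, negative, negative

Answer: positive negative negative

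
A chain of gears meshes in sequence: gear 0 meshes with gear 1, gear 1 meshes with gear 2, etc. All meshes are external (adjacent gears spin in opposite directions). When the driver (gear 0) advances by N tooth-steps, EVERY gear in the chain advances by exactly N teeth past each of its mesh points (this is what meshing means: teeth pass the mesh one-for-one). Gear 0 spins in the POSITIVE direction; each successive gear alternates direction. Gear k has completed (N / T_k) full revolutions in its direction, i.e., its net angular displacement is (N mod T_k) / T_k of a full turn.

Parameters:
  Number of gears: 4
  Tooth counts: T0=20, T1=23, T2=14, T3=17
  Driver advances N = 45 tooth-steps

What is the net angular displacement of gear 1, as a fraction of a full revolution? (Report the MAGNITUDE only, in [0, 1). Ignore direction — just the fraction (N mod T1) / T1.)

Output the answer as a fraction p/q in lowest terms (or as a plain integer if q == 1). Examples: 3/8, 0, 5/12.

Answer: 22/23

Derivation:
Chain of 4 gears, tooth counts: [20, 23, 14, 17]
  gear 0: T0=20, direction=positive, advance = 45 mod 20 = 5 teeth = 5/20 turn
  gear 1: T1=23, direction=negative, advance = 45 mod 23 = 22 teeth = 22/23 turn
  gear 2: T2=14, direction=positive, advance = 45 mod 14 = 3 teeth = 3/14 turn
  gear 3: T3=17, direction=negative, advance = 45 mod 17 = 11 teeth = 11/17 turn
Gear 1: 45 mod 23 = 22
Fraction = 22 / 23 = 22/23 (gcd(22,23)=1) = 22/23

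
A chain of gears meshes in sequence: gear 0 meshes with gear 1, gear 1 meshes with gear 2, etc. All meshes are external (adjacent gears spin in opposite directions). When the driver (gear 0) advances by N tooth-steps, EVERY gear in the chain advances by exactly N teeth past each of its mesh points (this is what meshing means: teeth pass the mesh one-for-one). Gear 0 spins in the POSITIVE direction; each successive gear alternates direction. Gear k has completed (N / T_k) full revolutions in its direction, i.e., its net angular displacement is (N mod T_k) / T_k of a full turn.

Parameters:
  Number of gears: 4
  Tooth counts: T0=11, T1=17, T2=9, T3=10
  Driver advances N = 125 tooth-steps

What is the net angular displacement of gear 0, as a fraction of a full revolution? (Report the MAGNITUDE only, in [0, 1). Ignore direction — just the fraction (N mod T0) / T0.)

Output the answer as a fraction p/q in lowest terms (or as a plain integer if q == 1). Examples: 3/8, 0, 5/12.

Answer: 4/11

Derivation:
Chain of 4 gears, tooth counts: [11, 17, 9, 10]
  gear 0: T0=11, direction=positive, advance = 125 mod 11 = 4 teeth = 4/11 turn
  gear 1: T1=17, direction=negative, advance = 125 mod 17 = 6 teeth = 6/17 turn
  gear 2: T2=9, direction=positive, advance = 125 mod 9 = 8 teeth = 8/9 turn
  gear 3: T3=10, direction=negative, advance = 125 mod 10 = 5 teeth = 5/10 turn
Gear 0: 125 mod 11 = 4
Fraction = 4 / 11 = 4/11 (gcd(4,11)=1) = 4/11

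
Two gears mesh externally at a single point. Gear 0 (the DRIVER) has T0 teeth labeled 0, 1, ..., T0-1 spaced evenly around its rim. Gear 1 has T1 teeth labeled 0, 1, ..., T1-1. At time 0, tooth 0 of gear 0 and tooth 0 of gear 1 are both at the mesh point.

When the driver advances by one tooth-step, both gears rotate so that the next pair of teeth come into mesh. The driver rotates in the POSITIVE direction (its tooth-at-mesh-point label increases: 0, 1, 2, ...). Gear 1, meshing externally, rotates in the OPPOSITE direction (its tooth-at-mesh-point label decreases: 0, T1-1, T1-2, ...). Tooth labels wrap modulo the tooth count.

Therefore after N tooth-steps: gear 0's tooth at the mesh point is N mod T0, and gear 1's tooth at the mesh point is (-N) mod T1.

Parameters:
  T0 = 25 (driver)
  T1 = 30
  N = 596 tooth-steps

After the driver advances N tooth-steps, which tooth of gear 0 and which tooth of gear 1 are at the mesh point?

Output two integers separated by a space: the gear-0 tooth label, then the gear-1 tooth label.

Answer: 21 4

Derivation:
Gear 0 (driver, T0=25): tooth at mesh = N mod T0
  596 = 23 * 25 + 21, so 596 mod 25 = 21
  gear 0 tooth = 21
Gear 1 (driven, T1=30): tooth at mesh = (-N) mod T1
  596 = 19 * 30 + 26, so 596 mod 30 = 26
  (-596) mod 30 = (-26) mod 30 = 30 - 26 = 4
Mesh after 596 steps: gear-0 tooth 21 meets gear-1 tooth 4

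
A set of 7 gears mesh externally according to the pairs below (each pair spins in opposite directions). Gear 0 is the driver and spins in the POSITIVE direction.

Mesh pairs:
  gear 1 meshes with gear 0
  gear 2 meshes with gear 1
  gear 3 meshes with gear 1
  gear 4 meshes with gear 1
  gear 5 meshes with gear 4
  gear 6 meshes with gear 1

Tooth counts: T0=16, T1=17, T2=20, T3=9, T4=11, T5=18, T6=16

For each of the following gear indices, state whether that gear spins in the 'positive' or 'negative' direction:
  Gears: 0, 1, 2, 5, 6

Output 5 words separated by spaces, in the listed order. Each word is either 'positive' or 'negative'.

Answer: positive negative positive negative positive

Derivation:
Gear 0 (driver): positive (depth 0)
  gear 1: meshes with gear 0 -> depth 1 -> negative (opposite of gear 0)
  gear 2: meshes with gear 1 -> depth 2 -> positive (opposite of gear 1)
  gear 3: meshes with gear 1 -> depth 2 -> positive (opposite of gear 1)
  gear 4: meshes with gear 1 -> depth 2 -> positive (opposite of gear 1)
  gear 5: meshes with gear 4 -> depth 3 -> negative (opposite of gear 4)
  gear 6: meshes with gear 1 -> depth 2 -> positive (opposite of gear 1)
Queried indices 0, 1, 2, 5, 6 -> positive, negative, positive, negative, positive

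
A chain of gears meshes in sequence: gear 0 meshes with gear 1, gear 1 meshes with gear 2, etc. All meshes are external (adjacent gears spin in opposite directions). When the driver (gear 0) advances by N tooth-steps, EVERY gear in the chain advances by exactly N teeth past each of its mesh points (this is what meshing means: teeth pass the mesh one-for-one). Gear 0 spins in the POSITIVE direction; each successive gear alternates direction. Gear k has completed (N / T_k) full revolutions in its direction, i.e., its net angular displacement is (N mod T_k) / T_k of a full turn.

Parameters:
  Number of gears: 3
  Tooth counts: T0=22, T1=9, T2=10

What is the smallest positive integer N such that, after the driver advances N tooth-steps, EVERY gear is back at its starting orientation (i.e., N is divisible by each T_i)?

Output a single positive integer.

Answer: 990

Derivation:
Gear k returns to start when N is a multiple of T_k.
All gears at start simultaneously when N is a common multiple of [22, 9, 10]; the smallest such N is lcm(22, 9, 10).
Start: lcm = T0 = 22
Fold in T1=9: gcd(22, 9) = 1; lcm(22, 9) = 22 * 9 / 1 = 198 / 1 = 198
Fold in T2=10: gcd(198, 10) = 2; lcm(198, 10) = 198 * 10 / 2 = 1980 / 2 = 990
Full cycle length = 990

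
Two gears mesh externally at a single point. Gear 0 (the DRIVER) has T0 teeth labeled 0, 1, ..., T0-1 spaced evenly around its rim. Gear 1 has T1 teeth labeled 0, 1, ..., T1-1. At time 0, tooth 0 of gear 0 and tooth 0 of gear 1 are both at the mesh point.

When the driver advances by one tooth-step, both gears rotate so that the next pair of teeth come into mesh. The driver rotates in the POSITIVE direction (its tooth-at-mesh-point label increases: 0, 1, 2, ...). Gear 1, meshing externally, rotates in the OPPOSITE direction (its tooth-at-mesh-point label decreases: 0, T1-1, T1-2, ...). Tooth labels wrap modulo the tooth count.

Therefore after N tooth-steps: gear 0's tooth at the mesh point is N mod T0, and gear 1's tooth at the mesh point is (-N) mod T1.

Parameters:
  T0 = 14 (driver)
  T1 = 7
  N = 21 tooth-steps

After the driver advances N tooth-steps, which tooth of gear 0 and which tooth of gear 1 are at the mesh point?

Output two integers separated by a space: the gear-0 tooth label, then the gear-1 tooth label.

Answer: 7 0

Derivation:
Gear 0 (driver, T0=14): tooth at mesh = N mod T0
  21 = 1 * 14 + 7, so 21 mod 14 = 7
  gear 0 tooth = 7
Gear 1 (driven, T1=7): tooth at mesh = (-N) mod T1
  21 = 3 * 7 + 0, so 21 mod 7 = 0
  (-21) mod 7 = 0
Mesh after 21 steps: gear-0 tooth 7 meets gear-1 tooth 0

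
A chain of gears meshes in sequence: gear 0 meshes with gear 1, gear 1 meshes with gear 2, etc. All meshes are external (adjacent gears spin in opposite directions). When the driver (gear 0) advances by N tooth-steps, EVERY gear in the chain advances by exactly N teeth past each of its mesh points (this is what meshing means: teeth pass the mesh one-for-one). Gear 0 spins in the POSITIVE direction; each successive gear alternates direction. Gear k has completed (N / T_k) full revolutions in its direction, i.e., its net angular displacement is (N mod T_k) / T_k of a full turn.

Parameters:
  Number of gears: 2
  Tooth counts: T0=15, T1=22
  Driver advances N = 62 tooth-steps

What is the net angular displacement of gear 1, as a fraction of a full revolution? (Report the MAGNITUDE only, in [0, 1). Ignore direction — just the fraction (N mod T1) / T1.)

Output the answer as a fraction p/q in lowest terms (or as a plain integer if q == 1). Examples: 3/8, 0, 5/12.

Chain of 2 gears, tooth counts: [15, 22]
  gear 0: T0=15, direction=positive, advance = 62 mod 15 = 2 teeth = 2/15 turn
  gear 1: T1=22, direction=negative, advance = 62 mod 22 = 18 teeth = 18/22 turn
Gear 1: 62 mod 22 = 18
Fraction = 18 / 22 = 9/11 (gcd(18,22)=2) = 9/11

Answer: 9/11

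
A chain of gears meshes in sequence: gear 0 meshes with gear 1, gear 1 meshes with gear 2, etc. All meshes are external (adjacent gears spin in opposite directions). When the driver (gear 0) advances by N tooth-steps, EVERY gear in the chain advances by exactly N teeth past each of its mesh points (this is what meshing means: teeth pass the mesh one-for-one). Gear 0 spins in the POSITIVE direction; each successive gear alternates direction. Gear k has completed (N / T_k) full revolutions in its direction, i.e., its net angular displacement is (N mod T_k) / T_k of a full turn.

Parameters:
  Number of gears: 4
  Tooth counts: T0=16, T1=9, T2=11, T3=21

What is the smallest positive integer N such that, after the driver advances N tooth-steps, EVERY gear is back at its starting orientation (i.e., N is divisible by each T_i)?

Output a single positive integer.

Gear k returns to start when N is a multiple of T_k.
All gears at start simultaneously when N is a common multiple of [16, 9, 11, 21]; the smallest such N is lcm(16, 9, 11, 21).
Start: lcm = T0 = 16
Fold in T1=9: gcd(16, 9) = 1; lcm(16, 9) = 16 * 9 / 1 = 144 / 1 = 144
Fold in T2=11: gcd(144, 11) = 1; lcm(144, 11) = 144 * 11 / 1 = 1584 / 1 = 1584
Fold in T3=21: gcd(1584, 21) = 3; lcm(1584, 21) = 1584 * 21 / 3 = 33264 / 3 = 11088
Full cycle length = 11088

Answer: 11088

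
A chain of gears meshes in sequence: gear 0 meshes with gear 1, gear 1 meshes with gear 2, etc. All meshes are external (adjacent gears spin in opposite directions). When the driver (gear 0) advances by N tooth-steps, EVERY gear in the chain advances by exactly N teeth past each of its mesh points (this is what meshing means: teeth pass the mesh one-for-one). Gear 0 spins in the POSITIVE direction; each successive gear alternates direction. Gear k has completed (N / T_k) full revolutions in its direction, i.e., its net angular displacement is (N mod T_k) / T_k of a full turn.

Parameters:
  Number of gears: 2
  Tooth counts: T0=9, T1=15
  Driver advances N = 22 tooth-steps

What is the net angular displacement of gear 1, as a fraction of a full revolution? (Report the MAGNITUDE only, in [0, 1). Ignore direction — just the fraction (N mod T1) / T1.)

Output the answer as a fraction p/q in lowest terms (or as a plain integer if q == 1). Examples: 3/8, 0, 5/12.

Chain of 2 gears, tooth counts: [9, 15]
  gear 0: T0=9, direction=positive, advance = 22 mod 9 = 4 teeth = 4/9 turn
  gear 1: T1=15, direction=negative, advance = 22 mod 15 = 7 teeth = 7/15 turn
Gear 1: 22 mod 15 = 7
Fraction = 7 / 15 = 7/15 (gcd(7,15)=1) = 7/15

Answer: 7/15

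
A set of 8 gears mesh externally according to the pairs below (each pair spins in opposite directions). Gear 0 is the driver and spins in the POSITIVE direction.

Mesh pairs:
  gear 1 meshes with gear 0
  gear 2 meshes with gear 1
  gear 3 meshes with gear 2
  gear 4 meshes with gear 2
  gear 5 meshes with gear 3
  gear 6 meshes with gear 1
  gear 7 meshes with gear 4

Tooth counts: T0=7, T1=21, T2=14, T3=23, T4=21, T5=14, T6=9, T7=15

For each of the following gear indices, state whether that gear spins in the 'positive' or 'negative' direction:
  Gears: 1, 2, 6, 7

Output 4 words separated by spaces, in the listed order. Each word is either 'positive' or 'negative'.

Gear 0 (driver): positive (depth 0)
  gear 1: meshes with gear 0 -> depth 1 -> negative (opposite of gear 0)
  gear 2: meshes with gear 1 -> depth 2 -> positive (opposite of gear 1)
  gear 3: meshes with gear 2 -> depth 3 -> negative (opposite of gear 2)
  gear 4: meshes with gear 2 -> depth 3 -> negative (opposite of gear 2)
  gear 5: meshes with gear 3 -> depth 4 -> positive (opposite of gear 3)
  gear 6: meshes with gear 1 -> depth 2 -> positive (opposite of gear 1)
  gear 7: meshes with gear 4 -> depth 4 -> positive (opposite of gear 4)
Queried indices 1, 2, 6, 7 -> negative, positive, positive, positive

Answer: negative positive positive positive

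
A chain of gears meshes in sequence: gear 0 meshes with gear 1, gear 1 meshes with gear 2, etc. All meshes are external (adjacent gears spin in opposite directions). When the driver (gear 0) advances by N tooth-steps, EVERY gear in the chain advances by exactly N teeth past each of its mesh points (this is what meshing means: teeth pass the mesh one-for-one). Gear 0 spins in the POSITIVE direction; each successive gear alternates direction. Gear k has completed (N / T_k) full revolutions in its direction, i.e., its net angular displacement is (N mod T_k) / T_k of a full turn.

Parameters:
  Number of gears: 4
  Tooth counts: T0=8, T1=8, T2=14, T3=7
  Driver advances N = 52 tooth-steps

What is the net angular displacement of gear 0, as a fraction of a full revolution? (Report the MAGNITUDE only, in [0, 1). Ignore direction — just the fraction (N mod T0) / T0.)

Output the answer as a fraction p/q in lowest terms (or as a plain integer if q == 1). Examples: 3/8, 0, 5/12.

Answer: 1/2

Derivation:
Chain of 4 gears, tooth counts: [8, 8, 14, 7]
  gear 0: T0=8, direction=positive, advance = 52 mod 8 = 4 teeth = 4/8 turn
  gear 1: T1=8, direction=negative, advance = 52 mod 8 = 4 teeth = 4/8 turn
  gear 2: T2=14, direction=positive, advance = 52 mod 14 = 10 teeth = 10/14 turn
  gear 3: T3=7, direction=negative, advance = 52 mod 7 = 3 teeth = 3/7 turn
Gear 0: 52 mod 8 = 4
Fraction = 4 / 8 = 1/2 (gcd(4,8)=4) = 1/2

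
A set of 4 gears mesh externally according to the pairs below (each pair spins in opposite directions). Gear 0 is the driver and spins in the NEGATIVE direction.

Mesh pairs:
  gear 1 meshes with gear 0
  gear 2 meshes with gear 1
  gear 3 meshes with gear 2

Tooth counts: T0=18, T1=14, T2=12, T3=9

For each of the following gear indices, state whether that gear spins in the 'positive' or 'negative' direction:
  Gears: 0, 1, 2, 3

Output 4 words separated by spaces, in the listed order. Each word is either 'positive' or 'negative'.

Gear 0 (driver): negative (depth 0)
  gear 1: meshes with gear 0 -> depth 1 -> positive (opposite of gear 0)
  gear 2: meshes with gear 1 -> depth 2 -> negative (opposite of gear 1)
  gear 3: meshes with gear 2 -> depth 3 -> positive (opposite of gear 2)
Queried indices 0, 1, 2, 3 -> negative, positive, negative, positive

Answer: negative positive negative positive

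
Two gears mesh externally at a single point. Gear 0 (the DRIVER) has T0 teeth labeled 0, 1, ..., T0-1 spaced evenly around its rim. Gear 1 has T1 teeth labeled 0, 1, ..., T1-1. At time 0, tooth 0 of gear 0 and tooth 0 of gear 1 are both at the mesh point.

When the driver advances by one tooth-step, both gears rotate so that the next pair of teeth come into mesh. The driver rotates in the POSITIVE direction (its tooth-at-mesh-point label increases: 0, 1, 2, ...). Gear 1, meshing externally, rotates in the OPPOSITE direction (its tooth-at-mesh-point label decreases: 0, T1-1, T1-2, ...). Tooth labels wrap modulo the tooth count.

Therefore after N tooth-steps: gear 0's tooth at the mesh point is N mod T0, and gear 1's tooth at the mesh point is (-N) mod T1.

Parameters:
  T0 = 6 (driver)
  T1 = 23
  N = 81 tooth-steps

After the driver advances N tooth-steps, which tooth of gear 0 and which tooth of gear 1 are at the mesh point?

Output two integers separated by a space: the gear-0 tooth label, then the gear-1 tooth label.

Gear 0 (driver, T0=6): tooth at mesh = N mod T0
  81 = 13 * 6 + 3, so 81 mod 6 = 3
  gear 0 tooth = 3
Gear 1 (driven, T1=23): tooth at mesh = (-N) mod T1
  81 = 3 * 23 + 12, so 81 mod 23 = 12
  (-81) mod 23 = (-12) mod 23 = 23 - 12 = 11
Mesh after 81 steps: gear-0 tooth 3 meets gear-1 tooth 11

Answer: 3 11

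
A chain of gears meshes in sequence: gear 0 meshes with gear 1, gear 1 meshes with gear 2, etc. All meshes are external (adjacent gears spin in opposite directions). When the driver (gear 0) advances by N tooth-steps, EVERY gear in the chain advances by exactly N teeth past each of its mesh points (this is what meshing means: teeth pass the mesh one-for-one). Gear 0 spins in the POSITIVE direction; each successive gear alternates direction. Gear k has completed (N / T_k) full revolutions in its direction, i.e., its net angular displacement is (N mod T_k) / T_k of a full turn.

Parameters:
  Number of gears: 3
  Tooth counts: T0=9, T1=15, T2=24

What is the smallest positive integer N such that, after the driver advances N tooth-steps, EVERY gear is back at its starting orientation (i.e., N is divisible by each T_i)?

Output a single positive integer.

Gear k returns to start when N is a multiple of T_k.
All gears at start simultaneously when N is a common multiple of [9, 15, 24]; the smallest such N is lcm(9, 15, 24).
Start: lcm = T0 = 9
Fold in T1=15: gcd(9, 15) = 3; lcm(9, 15) = 9 * 15 / 3 = 135 / 3 = 45
Fold in T2=24: gcd(45, 24) = 3; lcm(45, 24) = 45 * 24 / 3 = 1080 / 3 = 360
Full cycle length = 360

Answer: 360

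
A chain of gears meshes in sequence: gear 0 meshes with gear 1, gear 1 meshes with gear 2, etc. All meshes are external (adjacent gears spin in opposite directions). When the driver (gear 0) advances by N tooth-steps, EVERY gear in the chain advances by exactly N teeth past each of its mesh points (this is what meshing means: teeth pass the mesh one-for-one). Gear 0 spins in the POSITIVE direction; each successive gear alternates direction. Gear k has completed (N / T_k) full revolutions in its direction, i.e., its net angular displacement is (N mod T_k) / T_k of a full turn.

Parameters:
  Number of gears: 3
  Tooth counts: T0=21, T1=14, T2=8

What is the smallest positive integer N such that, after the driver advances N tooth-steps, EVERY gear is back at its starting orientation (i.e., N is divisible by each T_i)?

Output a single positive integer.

Gear k returns to start when N is a multiple of T_k.
All gears at start simultaneously when N is a common multiple of [21, 14, 8]; the smallest such N is lcm(21, 14, 8).
Start: lcm = T0 = 21
Fold in T1=14: gcd(21, 14) = 7; lcm(21, 14) = 21 * 14 / 7 = 294 / 7 = 42
Fold in T2=8: gcd(42, 8) = 2; lcm(42, 8) = 42 * 8 / 2 = 336 / 2 = 168
Full cycle length = 168

Answer: 168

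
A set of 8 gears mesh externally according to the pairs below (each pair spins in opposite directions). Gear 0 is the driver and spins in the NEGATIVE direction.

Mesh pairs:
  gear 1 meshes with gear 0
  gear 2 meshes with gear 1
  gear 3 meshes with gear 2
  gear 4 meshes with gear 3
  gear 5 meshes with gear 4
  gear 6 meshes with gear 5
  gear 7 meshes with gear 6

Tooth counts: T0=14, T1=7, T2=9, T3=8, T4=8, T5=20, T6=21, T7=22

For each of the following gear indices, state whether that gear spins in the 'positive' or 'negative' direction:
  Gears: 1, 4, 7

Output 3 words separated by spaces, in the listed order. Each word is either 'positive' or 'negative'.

Gear 0 (driver): negative (depth 0)
  gear 1: meshes with gear 0 -> depth 1 -> positive (opposite of gear 0)
  gear 2: meshes with gear 1 -> depth 2 -> negative (opposite of gear 1)
  gear 3: meshes with gear 2 -> depth 3 -> positive (opposite of gear 2)
  gear 4: meshes with gear 3 -> depth 4 -> negative (opposite of gear 3)
  gear 5: meshes with gear 4 -> depth 5 -> positive (opposite of gear 4)
  gear 6: meshes with gear 5 -> depth 6 -> negative (opposite of gear 5)
  gear 7: meshes with gear 6 -> depth 7 -> positive (opposite of gear 6)
Queried indices 1, 4, 7 -> positive, negative, positive

Answer: positive negative positive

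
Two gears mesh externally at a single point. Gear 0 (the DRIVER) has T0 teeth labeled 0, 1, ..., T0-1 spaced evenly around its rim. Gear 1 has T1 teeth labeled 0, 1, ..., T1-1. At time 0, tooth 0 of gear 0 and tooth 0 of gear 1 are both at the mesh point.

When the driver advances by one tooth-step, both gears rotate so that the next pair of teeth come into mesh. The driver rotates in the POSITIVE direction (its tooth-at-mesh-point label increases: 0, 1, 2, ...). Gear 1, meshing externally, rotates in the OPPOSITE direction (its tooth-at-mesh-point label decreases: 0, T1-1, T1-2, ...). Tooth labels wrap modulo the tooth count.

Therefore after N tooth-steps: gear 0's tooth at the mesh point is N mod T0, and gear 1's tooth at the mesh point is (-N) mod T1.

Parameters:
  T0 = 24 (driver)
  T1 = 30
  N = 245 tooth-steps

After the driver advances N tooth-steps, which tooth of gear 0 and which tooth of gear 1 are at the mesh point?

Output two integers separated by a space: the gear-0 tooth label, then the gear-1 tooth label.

Gear 0 (driver, T0=24): tooth at mesh = N mod T0
  245 = 10 * 24 + 5, so 245 mod 24 = 5
  gear 0 tooth = 5
Gear 1 (driven, T1=30): tooth at mesh = (-N) mod T1
  245 = 8 * 30 + 5, so 245 mod 30 = 5
  (-245) mod 30 = (-5) mod 30 = 30 - 5 = 25
Mesh after 245 steps: gear-0 tooth 5 meets gear-1 tooth 25

Answer: 5 25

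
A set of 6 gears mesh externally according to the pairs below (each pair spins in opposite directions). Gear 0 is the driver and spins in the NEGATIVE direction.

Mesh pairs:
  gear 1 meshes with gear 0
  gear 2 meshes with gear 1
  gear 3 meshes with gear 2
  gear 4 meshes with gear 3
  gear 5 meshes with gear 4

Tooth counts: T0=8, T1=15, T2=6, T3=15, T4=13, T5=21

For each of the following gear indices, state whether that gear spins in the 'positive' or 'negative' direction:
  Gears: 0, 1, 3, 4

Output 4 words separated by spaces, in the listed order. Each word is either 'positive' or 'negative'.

Answer: negative positive positive negative

Derivation:
Gear 0 (driver): negative (depth 0)
  gear 1: meshes with gear 0 -> depth 1 -> positive (opposite of gear 0)
  gear 2: meshes with gear 1 -> depth 2 -> negative (opposite of gear 1)
  gear 3: meshes with gear 2 -> depth 3 -> positive (opposite of gear 2)
  gear 4: meshes with gear 3 -> depth 4 -> negative (opposite of gear 3)
  gear 5: meshes with gear 4 -> depth 5 -> positive (opposite of gear 4)
Queried indices 0, 1, 3, 4 -> negative, positive, positive, negative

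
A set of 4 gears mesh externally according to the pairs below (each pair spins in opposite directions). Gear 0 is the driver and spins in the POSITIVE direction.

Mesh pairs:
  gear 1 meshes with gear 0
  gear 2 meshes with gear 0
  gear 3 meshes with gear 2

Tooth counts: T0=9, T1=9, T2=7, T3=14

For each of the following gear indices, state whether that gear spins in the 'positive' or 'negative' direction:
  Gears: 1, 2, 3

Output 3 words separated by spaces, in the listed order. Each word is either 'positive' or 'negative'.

Gear 0 (driver): positive (depth 0)
  gear 1: meshes with gear 0 -> depth 1 -> negative (opposite of gear 0)
  gear 2: meshes with gear 0 -> depth 1 -> negative (opposite of gear 0)
  gear 3: meshes with gear 2 -> depth 2 -> positive (opposite of gear 2)
Queried indices 1, 2, 3 -> negative, negative, positive

Answer: negative negative positive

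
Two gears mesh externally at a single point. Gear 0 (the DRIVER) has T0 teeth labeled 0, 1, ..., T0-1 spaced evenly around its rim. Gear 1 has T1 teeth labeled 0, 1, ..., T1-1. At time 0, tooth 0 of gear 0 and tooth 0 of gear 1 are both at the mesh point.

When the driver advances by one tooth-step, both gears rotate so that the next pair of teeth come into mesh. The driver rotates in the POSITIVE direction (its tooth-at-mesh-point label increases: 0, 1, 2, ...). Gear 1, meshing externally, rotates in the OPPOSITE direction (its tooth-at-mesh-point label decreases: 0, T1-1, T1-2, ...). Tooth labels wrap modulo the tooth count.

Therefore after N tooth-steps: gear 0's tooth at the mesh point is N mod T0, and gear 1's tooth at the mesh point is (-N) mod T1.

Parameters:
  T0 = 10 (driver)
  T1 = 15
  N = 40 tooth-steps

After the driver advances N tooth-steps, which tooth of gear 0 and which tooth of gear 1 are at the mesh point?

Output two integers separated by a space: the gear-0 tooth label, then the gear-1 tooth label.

Answer: 0 5

Derivation:
Gear 0 (driver, T0=10): tooth at mesh = N mod T0
  40 = 4 * 10 + 0, so 40 mod 10 = 0
  gear 0 tooth = 0
Gear 1 (driven, T1=15): tooth at mesh = (-N) mod T1
  40 = 2 * 15 + 10, so 40 mod 15 = 10
  (-40) mod 15 = (-10) mod 15 = 15 - 10 = 5
Mesh after 40 steps: gear-0 tooth 0 meets gear-1 tooth 5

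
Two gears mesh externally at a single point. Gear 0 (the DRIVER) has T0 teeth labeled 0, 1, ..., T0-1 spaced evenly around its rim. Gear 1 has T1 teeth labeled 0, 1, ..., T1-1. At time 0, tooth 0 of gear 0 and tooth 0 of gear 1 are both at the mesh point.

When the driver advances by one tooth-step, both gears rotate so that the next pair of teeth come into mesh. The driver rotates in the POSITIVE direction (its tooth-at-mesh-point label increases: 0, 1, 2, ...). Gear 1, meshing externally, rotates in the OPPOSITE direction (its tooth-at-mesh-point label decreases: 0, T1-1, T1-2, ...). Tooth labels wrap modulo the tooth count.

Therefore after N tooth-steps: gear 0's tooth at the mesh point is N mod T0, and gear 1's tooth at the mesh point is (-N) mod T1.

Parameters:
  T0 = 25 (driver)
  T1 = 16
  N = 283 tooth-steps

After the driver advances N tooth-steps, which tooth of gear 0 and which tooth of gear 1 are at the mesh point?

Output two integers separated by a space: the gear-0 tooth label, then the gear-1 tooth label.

Gear 0 (driver, T0=25): tooth at mesh = N mod T0
  283 = 11 * 25 + 8, so 283 mod 25 = 8
  gear 0 tooth = 8
Gear 1 (driven, T1=16): tooth at mesh = (-N) mod T1
  283 = 17 * 16 + 11, so 283 mod 16 = 11
  (-283) mod 16 = (-11) mod 16 = 16 - 11 = 5
Mesh after 283 steps: gear-0 tooth 8 meets gear-1 tooth 5

Answer: 8 5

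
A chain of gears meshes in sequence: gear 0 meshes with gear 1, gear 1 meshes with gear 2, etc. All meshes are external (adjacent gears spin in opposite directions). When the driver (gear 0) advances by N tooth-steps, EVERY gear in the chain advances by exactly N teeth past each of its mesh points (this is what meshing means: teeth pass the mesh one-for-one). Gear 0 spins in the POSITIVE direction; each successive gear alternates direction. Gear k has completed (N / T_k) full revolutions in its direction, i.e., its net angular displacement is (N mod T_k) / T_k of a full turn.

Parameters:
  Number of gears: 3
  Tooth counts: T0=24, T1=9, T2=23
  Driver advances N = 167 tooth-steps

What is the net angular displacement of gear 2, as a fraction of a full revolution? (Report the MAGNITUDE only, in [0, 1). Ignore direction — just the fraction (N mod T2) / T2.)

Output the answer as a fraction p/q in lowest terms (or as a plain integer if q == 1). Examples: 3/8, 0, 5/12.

Answer: 6/23

Derivation:
Chain of 3 gears, tooth counts: [24, 9, 23]
  gear 0: T0=24, direction=positive, advance = 167 mod 24 = 23 teeth = 23/24 turn
  gear 1: T1=9, direction=negative, advance = 167 mod 9 = 5 teeth = 5/9 turn
  gear 2: T2=23, direction=positive, advance = 167 mod 23 = 6 teeth = 6/23 turn
Gear 2: 167 mod 23 = 6
Fraction = 6 / 23 = 6/23 (gcd(6,23)=1) = 6/23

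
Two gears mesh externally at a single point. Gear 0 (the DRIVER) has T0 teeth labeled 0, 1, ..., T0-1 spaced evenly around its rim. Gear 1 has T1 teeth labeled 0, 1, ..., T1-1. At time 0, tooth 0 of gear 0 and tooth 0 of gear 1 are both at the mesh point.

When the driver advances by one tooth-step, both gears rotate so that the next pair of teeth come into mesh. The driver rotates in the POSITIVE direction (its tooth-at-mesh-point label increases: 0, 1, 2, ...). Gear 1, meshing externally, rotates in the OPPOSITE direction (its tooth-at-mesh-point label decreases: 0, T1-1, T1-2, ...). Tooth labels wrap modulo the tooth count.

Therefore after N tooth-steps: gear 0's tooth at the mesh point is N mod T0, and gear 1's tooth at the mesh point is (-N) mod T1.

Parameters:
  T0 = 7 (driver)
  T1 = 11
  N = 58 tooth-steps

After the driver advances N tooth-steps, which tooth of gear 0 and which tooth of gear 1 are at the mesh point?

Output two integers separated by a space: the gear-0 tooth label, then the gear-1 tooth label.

Answer: 2 8

Derivation:
Gear 0 (driver, T0=7): tooth at mesh = N mod T0
  58 = 8 * 7 + 2, so 58 mod 7 = 2
  gear 0 tooth = 2
Gear 1 (driven, T1=11): tooth at mesh = (-N) mod T1
  58 = 5 * 11 + 3, so 58 mod 11 = 3
  (-58) mod 11 = (-3) mod 11 = 11 - 3 = 8
Mesh after 58 steps: gear-0 tooth 2 meets gear-1 tooth 8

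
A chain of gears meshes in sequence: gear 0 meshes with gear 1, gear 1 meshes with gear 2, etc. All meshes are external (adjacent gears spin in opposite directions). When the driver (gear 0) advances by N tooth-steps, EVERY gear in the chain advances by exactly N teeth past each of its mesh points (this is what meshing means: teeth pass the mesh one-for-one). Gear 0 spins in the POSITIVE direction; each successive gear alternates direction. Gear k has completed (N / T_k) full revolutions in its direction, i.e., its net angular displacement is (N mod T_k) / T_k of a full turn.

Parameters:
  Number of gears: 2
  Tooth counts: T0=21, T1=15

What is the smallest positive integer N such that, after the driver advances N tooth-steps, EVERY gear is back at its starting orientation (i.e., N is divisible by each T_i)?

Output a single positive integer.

Gear k returns to start when N is a multiple of T_k.
All gears at start simultaneously when N is a common multiple of [21, 15]; the smallest such N is lcm(21, 15).
Start: lcm = T0 = 21
Fold in T1=15: gcd(21, 15) = 3; lcm(21, 15) = 21 * 15 / 3 = 315 / 3 = 105
Full cycle length = 105

Answer: 105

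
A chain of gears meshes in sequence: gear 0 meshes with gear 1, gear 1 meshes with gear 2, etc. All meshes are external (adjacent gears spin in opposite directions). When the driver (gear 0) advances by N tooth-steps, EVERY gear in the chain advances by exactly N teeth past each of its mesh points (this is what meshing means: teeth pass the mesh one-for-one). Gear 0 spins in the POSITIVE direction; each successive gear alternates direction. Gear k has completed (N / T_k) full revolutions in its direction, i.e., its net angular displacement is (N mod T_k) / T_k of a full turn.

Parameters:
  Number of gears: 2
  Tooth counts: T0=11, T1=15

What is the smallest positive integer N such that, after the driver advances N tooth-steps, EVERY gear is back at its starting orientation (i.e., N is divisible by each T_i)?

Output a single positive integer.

Answer: 165

Derivation:
Gear k returns to start when N is a multiple of T_k.
All gears at start simultaneously when N is a common multiple of [11, 15]; the smallest such N is lcm(11, 15).
Start: lcm = T0 = 11
Fold in T1=15: gcd(11, 15) = 1; lcm(11, 15) = 11 * 15 / 1 = 165 / 1 = 165
Full cycle length = 165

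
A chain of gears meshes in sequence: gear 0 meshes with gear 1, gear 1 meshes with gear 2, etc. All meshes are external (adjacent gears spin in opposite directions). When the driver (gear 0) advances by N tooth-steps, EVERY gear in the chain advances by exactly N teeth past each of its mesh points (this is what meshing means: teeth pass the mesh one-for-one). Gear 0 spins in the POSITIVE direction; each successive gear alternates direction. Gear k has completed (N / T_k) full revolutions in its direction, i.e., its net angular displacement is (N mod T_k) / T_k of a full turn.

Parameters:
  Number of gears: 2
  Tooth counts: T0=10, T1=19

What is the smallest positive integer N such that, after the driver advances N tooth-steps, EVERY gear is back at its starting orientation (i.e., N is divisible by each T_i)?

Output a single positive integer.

Answer: 190

Derivation:
Gear k returns to start when N is a multiple of T_k.
All gears at start simultaneously when N is a common multiple of [10, 19]; the smallest such N is lcm(10, 19).
Start: lcm = T0 = 10
Fold in T1=19: gcd(10, 19) = 1; lcm(10, 19) = 10 * 19 / 1 = 190 / 1 = 190
Full cycle length = 190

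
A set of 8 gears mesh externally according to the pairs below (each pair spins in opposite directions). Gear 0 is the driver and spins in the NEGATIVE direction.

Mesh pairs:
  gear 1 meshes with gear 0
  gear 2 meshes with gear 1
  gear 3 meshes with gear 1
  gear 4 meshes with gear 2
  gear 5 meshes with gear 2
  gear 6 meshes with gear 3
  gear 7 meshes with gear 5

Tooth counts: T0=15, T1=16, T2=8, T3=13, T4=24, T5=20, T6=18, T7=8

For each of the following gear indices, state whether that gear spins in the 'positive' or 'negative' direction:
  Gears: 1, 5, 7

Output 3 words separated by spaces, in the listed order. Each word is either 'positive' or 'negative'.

Answer: positive positive negative

Derivation:
Gear 0 (driver): negative (depth 0)
  gear 1: meshes with gear 0 -> depth 1 -> positive (opposite of gear 0)
  gear 2: meshes with gear 1 -> depth 2 -> negative (opposite of gear 1)
  gear 3: meshes with gear 1 -> depth 2 -> negative (opposite of gear 1)
  gear 4: meshes with gear 2 -> depth 3 -> positive (opposite of gear 2)
  gear 5: meshes with gear 2 -> depth 3 -> positive (opposite of gear 2)
  gear 6: meshes with gear 3 -> depth 3 -> positive (opposite of gear 3)
  gear 7: meshes with gear 5 -> depth 4 -> negative (opposite of gear 5)
Queried indices 1, 5, 7 -> positive, positive, negative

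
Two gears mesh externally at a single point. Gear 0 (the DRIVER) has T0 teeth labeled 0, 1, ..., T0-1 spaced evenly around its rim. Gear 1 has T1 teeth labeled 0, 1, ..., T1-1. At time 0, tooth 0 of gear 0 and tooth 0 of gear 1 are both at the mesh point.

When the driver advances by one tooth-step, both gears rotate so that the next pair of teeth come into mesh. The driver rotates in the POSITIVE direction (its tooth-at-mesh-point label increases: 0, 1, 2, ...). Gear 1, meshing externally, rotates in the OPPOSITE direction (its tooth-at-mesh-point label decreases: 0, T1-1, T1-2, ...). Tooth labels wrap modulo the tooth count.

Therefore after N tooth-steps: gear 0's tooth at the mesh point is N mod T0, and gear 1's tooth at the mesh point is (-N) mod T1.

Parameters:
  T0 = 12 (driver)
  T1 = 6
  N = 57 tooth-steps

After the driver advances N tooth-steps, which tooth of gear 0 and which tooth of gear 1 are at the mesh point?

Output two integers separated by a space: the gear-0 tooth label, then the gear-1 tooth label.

Answer: 9 3

Derivation:
Gear 0 (driver, T0=12): tooth at mesh = N mod T0
  57 = 4 * 12 + 9, so 57 mod 12 = 9
  gear 0 tooth = 9
Gear 1 (driven, T1=6): tooth at mesh = (-N) mod T1
  57 = 9 * 6 + 3, so 57 mod 6 = 3
  (-57) mod 6 = (-3) mod 6 = 6 - 3 = 3
Mesh after 57 steps: gear-0 tooth 9 meets gear-1 tooth 3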